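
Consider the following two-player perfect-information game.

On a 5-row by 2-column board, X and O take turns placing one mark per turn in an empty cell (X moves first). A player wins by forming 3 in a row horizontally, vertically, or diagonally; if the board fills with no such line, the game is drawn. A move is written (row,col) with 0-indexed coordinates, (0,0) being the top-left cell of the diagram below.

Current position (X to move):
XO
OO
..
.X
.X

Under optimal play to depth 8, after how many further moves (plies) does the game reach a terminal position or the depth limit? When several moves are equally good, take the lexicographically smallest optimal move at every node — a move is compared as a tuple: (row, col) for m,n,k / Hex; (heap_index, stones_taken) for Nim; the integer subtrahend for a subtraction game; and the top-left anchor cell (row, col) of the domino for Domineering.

[XO/OO/../.X/.X] X move#1: (2,0):-1/XO/OO/X./.X/.X, (2,1):+1/XO/OO/.X/.X/.X*, (3,0):-1/XO/OO/../XX/.X, (4,0):-1/XO/OO/../.X/XX
[XO/OO/.X/.X/.X] end (terminal -1, O#2); searched XO/OO/../.X/.X to 8

PV length from [XO/OO/../.X/.X]: 1 ply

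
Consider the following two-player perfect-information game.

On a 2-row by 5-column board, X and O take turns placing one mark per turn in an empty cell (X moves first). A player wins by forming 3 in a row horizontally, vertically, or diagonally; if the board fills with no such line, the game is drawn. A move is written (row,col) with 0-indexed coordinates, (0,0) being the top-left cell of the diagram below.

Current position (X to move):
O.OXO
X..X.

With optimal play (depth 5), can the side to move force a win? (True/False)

p1 X@[O.OXO/X..X.]: (0,1)[OXOXO/X..X.]+0* (1,1)[O.OXO/XX.X.]-1 (1,2)[O.OXO/X.XX.]-1 (1,4)[O.OXO/X..XX]-1
p2 O@[OXOXO/X..X.]: (1,1)[OXOXO/XO.X.]+0* (1,2)[OXOXO/X.OX.]+0 (1,4)[OXOXO/X..XO]+0
p3 X@[OXOXO/XO.X.]: (1,2)[OXOXO/XOXX.]+0* (1,4)[OXOXO/XO.XX]+0
p4 O@[OXOXO/XOXX.]: (1,4)[OXOXO/XOXXO]+0*
p5 X@[OXOXO/XOXXO] terminal +0; root [O.OXO/X..X.] d5

X winning at [O.OXO/X..X.]: False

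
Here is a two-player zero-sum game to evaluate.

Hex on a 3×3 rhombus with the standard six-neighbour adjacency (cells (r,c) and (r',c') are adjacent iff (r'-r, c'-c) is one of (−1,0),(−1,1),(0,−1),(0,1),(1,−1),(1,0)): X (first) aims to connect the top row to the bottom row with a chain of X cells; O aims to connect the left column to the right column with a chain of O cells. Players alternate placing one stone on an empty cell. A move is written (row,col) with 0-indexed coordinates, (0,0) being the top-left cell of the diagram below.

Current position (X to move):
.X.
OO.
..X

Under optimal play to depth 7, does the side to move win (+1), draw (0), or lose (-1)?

value(.X./OO./..X, X) = -1

[.X./OO./..X] X move#1: (0,0):-1/XX./OO./..X*, (0,2):-1/.XX/OO./..X, (1,2):-1/.X./OOX/..X, (2,0):-1/.X./OO./X.X, (2,1):-1/.X./OO./.XX
[XX./OO./..X] O move#2: (0,2):+1/XXO/OO./..X*, (1,2):+1/XX./OOO/..X, (2,0):+1/XX./OO./O.X, (2,1):+1/XX./OO./.OX
[XXO/OO./..X] end (terminal -1, X#3); searched .X./OO./..X to 7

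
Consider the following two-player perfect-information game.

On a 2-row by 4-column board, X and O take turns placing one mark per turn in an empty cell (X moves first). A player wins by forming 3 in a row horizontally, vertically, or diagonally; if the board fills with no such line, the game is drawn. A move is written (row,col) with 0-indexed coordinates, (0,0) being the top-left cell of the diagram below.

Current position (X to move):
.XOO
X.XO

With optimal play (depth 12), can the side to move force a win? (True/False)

X winning at [.XOO/X.XO]: True

[.XOO/X.XO] X move#1: (0,0):+0/XXOO/X.XO, (1,1):+1/.XOO/XXXO*
[.XOO/XXXO] end (terminal -1, O#2); searched .XOO/X.XO to 12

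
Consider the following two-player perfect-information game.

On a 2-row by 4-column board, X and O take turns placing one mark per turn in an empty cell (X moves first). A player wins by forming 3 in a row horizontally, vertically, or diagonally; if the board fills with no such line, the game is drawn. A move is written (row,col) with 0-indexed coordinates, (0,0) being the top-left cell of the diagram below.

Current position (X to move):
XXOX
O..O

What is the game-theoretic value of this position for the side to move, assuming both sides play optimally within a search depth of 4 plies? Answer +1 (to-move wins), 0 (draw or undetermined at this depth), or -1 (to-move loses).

value(XXOX/O..O, X) = 0

p1 X@[XXOX/O..O]: (1,1)[XXOX/OX.O]+0* (1,2)[XXOX/O.XO]+0
p2 O@[XXOX/OX.O]: (1,2)[XXOX/OXOO]+0*
p3 X@[XXOX/OXOO] terminal +0; root [XXOX/O..O] d4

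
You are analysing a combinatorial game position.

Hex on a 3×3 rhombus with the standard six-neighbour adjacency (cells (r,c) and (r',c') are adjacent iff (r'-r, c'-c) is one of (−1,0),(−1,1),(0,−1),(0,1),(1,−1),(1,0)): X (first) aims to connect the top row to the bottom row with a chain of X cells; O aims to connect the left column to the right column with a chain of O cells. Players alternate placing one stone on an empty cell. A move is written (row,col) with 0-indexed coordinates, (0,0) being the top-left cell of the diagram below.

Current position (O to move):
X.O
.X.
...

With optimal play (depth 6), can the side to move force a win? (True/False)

ply 1, O at X.O/.X./... | (0,1)=-1→XOO/.X./...*; (1,0)=-1→X.O/OX./...; (1,2)=-1→X.O/.XO/...; (2,0)=-1→X.O/.X./O..; (2,1)=-1→X.O/.X./.O.; (2,2)=-1→X.O/.X./..O
ply 2, X at XOO/.X./... | (1,0)=+1→XOO/XX./...*; (1,2)=-1→XOO/.XX/...; (2,0)=-1→XOO/.X./X..; (2,1)=-1→XOO/.X./.X.; (2,2)=-1→XOO/.X./..X
ply 3, O at XOO/XX./... | (1,2)=-1→XOO/XXO/...*; (2,0)=-1→XOO/XX./O..; (2,1)=-1→XOO/XX./.O.; (2,2)=-1→XOO/XX./..O
ply 4, X at XOO/XXO/... | (2,0)=+1→XOO/XXO/X..*; (2,1)=+1→XOO/XXO/.X.; (2,2)=+1→XOO/XXO/..X
ply 5: XOO/XXO/X.. is terminal -1 (O); from X.O/.X./... depth 6

O winning at [X.O/.X./...]: False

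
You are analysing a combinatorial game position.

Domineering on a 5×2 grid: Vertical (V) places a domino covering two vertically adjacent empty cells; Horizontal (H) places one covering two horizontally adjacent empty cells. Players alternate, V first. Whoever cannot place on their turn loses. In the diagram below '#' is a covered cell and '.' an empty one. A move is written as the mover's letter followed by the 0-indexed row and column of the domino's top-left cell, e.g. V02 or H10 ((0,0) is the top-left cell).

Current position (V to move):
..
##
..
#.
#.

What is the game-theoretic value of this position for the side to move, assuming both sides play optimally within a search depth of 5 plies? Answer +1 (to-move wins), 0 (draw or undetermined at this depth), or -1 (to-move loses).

value(../##/../#./#., V) = -1

p1 V@[../##/../#./#.]: V21[../##/.#/##/#.]-1* V31[../##/../##/##]-1
p2 H@[../##/.#/##/#.]: H00[##/##/.#/##/#.]+1*
p3 V@[##/##/.#/##/#.] terminal -1; root [../##/../#./#.] d5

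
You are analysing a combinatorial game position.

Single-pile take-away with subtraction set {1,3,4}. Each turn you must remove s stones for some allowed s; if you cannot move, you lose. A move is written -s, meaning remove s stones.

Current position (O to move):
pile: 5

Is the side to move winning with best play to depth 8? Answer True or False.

O winning at [5]: True

p1 O@[5]: -1[4]-1 -3[2]+1* -4[1]-1
p2 X@[2]: -1[1]-1*
p3 O@[1]: -1[0]+1*
p4 X@[0] terminal -1; root [5] d8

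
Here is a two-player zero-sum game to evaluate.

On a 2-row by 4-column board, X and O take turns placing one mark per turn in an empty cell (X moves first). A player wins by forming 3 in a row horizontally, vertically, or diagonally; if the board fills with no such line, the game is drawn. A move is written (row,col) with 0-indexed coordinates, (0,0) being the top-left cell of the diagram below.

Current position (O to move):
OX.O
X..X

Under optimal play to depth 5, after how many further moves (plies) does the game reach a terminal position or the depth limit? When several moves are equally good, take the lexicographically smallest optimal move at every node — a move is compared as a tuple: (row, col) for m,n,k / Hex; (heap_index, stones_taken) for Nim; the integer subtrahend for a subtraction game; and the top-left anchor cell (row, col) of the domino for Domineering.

[OX.O/X..X] O move#1: (0,2):+0/OXOO/X..X*, (1,1):+0/OX.O/XO.X, (1,2):+0/OX.O/X.OX
[OXOO/X..X] X move#2: (1,1):+0/OXOO/XX.X*, (1,2):+0/OXOO/X.XX
[OXOO/XX.X] O move#3: (1,2):+0/OXOO/XXOX*
[OXOO/XXOX] end (terminal +0, X#4); searched OX.O/X..X to 5

PV length from [OX.O/X..X]: 3 plies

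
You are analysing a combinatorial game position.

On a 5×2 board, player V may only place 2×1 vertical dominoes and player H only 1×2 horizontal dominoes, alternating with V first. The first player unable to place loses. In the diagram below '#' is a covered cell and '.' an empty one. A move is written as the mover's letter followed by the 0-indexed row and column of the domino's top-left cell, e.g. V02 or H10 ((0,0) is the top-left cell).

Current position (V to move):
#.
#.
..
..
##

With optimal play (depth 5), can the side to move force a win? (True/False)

ply 1, V at #./#./../../## | V01=-1→##/##/../../##; V11=-1→#./##/.#/../##; V20=+1→#./#./#./#./##*; V21=+1→#./#./.#/.#/##
ply 2: #./#./#./#./## is terminal -1 (H); from #./#./../../## depth 5

V winning at [#./#./../../##]: True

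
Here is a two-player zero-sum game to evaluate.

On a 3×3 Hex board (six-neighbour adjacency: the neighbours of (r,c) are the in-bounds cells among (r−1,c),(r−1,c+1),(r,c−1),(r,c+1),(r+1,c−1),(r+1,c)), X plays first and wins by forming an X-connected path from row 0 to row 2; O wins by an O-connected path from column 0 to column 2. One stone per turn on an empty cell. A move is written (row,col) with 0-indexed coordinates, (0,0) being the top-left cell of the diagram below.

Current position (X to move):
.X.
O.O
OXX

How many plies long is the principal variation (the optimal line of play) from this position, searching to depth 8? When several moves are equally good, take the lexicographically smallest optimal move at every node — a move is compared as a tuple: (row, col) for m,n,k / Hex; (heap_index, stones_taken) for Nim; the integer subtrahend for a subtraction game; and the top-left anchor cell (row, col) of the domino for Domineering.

PV length from [.X./O.O/OXX]: 1 ply

ply 1, X at .X./O.O/OXX | (0,0)=-1→XX./O.O/OXX; (0,2)=-1→.XX/O.O/OXX; (1,1)=+1→.X./OXO/OXX*
ply 2: .X./OXO/OXX is terminal -1 (O); from .X./O.O/OXX depth 8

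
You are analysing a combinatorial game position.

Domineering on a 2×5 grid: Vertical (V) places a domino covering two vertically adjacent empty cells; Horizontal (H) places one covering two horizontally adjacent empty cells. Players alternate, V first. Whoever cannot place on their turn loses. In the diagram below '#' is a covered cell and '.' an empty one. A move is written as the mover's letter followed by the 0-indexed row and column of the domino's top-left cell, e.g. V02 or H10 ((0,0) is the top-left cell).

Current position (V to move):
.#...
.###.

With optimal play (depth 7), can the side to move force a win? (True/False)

V winning at [.#.../.###.]: True

ply 1, V at .#.../.###. | V00=-1→##.../####.; V04=+1→.#..#/.####*
ply 2, H at .#..#/.#### | H02=-1→.####/.####*
ply 3, V at .####/.#### | V00=+1→#####/#####*
ply 4: #####/##### is terminal -1 (H); from .#.../.###. depth 7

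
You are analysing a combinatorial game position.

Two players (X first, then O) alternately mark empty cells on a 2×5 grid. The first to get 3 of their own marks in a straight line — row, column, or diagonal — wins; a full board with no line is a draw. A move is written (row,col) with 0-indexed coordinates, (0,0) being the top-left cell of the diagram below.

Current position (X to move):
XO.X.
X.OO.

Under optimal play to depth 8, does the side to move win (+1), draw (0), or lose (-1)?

value(XO.X./X.OO., X) = -1

p1 X@[XO.X./X.OO.]: (0,2)[XOXX./X.OO.]-1* (0,4)[XO.XX/X.OO.]-1 (1,1)[XO.X./XXOO.]-1 (1,4)[XO.X./X.OOX]-1
p2 O@[XOXX./X.OO.]: (0,4)[XOXXO/X.OO.]+1* (1,1)[XOXX./XOOO.]+1 (1,4)[XOXX./X.OOO]+1
p3 X@[XOXXO/X.OO.]: (1,1)[XOXXO/XXOO.]-1* (1,4)[XOXXO/X.OOX]-1
p4 O@[XOXXO/XXOO.]: (1,4)[XOXXO/XXOOO]+1*
p5 X@[XOXXO/XXOOO] terminal -1; root [XO.X./X.OO.] d8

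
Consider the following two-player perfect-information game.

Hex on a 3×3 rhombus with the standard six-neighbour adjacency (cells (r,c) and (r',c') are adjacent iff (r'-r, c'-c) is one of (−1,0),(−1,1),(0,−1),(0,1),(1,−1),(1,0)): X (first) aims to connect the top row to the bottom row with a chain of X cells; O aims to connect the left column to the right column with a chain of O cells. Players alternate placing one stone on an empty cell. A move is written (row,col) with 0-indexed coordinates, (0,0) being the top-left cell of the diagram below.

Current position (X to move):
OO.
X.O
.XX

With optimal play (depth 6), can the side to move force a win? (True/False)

ply 1, X at OO./X.O/.XX | (0,2)=-1→OOX/X.O/.XX*; (1,1)=-1→OO./XXO/.XX; (2,0)=-1→OO./X.O/XXX
ply 2, O at OOX/X.O/.XX | (1,1)=+1→OOX/XOO/.XX*; (2,0)=-1→OOX/X.O/OXX
ply 3: OOX/XOO/.XX is terminal -1 (X); from OO./X.O/.XX depth 6

X winning at [OO./X.O/.XX]: False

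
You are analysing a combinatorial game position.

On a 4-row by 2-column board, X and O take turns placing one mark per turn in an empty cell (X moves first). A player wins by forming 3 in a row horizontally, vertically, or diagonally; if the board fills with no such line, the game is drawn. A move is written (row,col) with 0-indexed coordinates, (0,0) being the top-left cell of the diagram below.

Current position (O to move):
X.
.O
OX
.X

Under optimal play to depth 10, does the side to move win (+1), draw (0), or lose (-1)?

value(X./.O/OX/.X, O) = 0

p1 O@[X./.O/OX/.X]: (0,1)[XO/.O/OX/.X]+0* (1,0)[X./OO/OX/.X]+0 (3,0)[X./.O/OX/OX]+0
p2 X@[XO/.O/OX/.X]: (1,0)[XO/XO/OX/.X]+0* (3,0)[XO/.O/OX/XX]+0
p3 O@[XO/XO/OX/.X]: (3,0)[XO/XO/OX/OX]+0*
p4 X@[XO/XO/OX/OX] terminal +0; root [X./.O/OX/.X] d10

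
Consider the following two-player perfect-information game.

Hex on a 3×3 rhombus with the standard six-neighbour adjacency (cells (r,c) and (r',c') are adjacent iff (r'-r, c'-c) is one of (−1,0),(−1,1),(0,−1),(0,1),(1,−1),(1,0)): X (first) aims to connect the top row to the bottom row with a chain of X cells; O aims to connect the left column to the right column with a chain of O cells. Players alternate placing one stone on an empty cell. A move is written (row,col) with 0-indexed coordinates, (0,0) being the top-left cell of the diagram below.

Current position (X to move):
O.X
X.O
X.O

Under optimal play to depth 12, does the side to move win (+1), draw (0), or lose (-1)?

p1 X@[O.X/X.O/X.O]: (0,1)[OXX/X.O/X.O]+1* (1,1)[O.X/XXO/X.O]+1 (2,1)[O.X/X.O/XXO]+1
p2 O@[OXX/X.O/X.O] terminal -1; root [O.X/X.O/X.O] d12

value(O.X/X.O/X.O, X) = +1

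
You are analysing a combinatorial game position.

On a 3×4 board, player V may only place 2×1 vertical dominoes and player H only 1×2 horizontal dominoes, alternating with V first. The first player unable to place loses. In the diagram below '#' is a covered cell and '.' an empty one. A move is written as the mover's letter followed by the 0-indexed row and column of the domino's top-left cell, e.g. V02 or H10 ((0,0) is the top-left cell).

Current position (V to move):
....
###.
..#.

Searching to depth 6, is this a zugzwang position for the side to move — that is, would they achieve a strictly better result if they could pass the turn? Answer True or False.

[..../###./..#.] V move#1: V03:-1/...#/####/..#.*, V13:-1/..../####/..##
[...#/####/..#.] H move#2: H00:+1/##.#/####/..#.*, H01:+1/.###/####/..#., H20:+1/...#/####/###.
[##.#/####/..#.] end (terminal -1, V#3); searched ..../###./..#. to 6
pass branch (H moves first from the same position):
  | [..../###./..#.] H move#1: H00:+1/##../###./..#.*, H01:+1/.##./###./..#., H02:+1/..##/###./..#., H20:+1/..../###./###.
  | [##../###./..#.] V move#2: V03:-1/##.#/####/..#.*, V13:-1/##../####/..##
  | [##.#/####/..#.] H move#3: H20:+1/##.#/####/###.*
  | [##.#/####/###.] end (terminal -1, V#4); searched ..../###./..#. to 6
V moving scores -1; V passing scores -1

zugzwang(..../###./..#., V) = False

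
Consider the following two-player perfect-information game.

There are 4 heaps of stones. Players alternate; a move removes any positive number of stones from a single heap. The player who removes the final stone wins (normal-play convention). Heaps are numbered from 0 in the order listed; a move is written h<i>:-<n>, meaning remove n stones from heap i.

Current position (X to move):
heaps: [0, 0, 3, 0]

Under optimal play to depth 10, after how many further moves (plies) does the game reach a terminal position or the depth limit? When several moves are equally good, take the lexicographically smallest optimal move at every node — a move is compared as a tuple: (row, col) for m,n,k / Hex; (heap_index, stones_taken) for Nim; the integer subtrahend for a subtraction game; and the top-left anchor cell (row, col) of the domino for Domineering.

PV length from [(0,0,3,0)]: 1 ply

p1 X@[(0,0,3,0)]: h2:-1[(0,0,2,0)]-1 h2:-2[(0,0,1,0)]-1 h2:-3[(0,0,0,0)]+1*
p2 O@[(0,0,0,0)] terminal -1; root [(0,0,3,0)] d10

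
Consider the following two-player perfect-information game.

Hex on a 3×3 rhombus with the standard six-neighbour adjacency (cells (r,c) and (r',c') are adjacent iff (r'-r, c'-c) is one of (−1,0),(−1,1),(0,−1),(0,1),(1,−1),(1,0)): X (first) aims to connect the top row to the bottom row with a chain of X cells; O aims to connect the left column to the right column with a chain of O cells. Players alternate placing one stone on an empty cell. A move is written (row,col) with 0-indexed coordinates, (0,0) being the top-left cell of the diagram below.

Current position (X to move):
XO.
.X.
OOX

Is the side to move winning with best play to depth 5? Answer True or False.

[XO./.X./OOX] X move#1: (0,2):-1/XOX/.X./OOX, (1,0):-1/XO./XX./OOX, (1,2):+1/XO./.XX/OOX*
[XO./.XX/OOX] O move#2: (0,2):-1/XOO/.XX/OOX*, (1,0):-1/XO./OXX/OOX
[XOO/.XX/OOX] X move#3: (1,0):+1/XOO/XXX/OOX*
[XOO/XXX/OOX] end (terminal -1, O#4); searched XO./.X./OOX to 5

X winning at [XO./.X./OOX]: True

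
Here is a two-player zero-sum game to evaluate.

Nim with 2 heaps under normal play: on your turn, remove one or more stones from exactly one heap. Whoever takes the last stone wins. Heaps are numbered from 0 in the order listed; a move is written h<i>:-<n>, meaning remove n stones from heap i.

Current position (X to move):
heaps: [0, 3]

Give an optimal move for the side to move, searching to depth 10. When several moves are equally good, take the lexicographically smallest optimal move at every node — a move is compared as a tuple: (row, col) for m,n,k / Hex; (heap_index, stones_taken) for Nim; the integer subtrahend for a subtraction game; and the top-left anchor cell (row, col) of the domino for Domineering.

X's best at [(0,3)]: h1:-3

p1 X@[(0,3)]: h1:-1[(0,2)]-1 h1:-2[(0,1)]-1 h1:-3[(0,0)]+1*
p2 O@[(0,0)] terminal -1; root [(0,3)] d10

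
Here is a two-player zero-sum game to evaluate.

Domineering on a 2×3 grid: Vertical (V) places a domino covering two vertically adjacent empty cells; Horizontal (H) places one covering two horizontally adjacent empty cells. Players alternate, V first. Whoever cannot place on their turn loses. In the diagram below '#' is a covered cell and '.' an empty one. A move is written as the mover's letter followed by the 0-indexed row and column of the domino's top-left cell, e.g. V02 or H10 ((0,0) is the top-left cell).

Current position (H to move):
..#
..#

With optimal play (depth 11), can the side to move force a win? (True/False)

H winning at [..#/..#]: True

[..#/..#] H move#1: H00:+1/###/..#*, H10:+1/..#/###
[###/..#] end (terminal -1, V#2); searched ..#/..# to 11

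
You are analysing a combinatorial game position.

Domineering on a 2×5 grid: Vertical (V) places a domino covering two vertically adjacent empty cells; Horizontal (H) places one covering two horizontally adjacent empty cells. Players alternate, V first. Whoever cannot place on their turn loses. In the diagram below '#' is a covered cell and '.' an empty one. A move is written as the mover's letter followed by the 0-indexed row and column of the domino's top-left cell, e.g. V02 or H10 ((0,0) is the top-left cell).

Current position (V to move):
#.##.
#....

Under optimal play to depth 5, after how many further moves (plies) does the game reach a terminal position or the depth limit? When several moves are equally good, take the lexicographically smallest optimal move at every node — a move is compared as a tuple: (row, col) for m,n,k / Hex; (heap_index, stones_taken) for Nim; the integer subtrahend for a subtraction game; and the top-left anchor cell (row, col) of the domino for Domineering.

ply 1, V at #.##./#.... | V01=-1→####./##...*; V04=-1→#.###/#...#
ply 2, H at ####./##... | H12=-1→####./####.; H13=+1→####./##.##*
ply 3: ####./##.## is terminal -1 (V); from #.##./#.... depth 5

PV length from [#.##./#....]: 2 plies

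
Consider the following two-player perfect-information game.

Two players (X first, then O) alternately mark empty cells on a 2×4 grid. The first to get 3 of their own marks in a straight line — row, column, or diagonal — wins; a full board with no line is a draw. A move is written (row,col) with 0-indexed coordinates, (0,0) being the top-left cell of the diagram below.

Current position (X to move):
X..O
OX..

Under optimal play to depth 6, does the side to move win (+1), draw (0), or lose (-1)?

value(X..O/OX.., X) = 0

p1 X@[X..O/OX..]: (0,1)[XX.O/OX..]+0* (0,2)[X.XO/OX..]+0 (1,2)[X..O/OXX.]+0 (1,3)[X..O/OX.X]+0
p2 O@[XX.O/OX..]: (0,2)[XXOO/OX..]+0* (1,2)[XX.O/OXO.]-1 (1,3)[XX.O/OX.O]-1
p3 X@[XXOO/OX..]: (1,2)[XXOO/OXX.]+0* (1,3)[XXOO/OX.X]+0
p4 O@[XXOO/OXX.]: (1,3)[XXOO/OXXO]+0*
p5 X@[XXOO/OXXO] terminal +0; root [X..O/OX..] d6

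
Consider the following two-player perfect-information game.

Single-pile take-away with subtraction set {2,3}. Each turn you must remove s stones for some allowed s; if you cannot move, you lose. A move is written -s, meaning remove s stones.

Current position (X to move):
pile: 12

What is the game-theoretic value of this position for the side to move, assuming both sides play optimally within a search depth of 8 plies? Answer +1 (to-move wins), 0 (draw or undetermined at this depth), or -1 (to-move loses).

value(12, X) = +1

[12] X move#1: -2:+1/10*, -3:-1/9
[10] O move#2: -2:-1/8*, -3:-1/7
[8] X move#3: -2:+1/6*, -3:+1/5
[6] O move#4: -2:-1/4*, -3:-1/3
[4] X move#5: -2:-1/2, -3:+1/1*
[1] end (terminal -1, O#6); searched 12 to 8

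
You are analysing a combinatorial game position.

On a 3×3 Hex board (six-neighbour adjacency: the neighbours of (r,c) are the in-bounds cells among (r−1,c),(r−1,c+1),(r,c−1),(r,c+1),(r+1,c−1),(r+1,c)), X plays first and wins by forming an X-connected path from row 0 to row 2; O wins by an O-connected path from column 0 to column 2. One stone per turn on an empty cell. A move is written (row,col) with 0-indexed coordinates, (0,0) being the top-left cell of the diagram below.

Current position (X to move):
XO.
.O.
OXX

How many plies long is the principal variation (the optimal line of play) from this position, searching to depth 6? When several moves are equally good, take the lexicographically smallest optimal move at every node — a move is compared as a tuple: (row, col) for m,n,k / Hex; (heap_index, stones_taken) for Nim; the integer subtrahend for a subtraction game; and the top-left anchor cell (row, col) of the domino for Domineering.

ply 1, X at XO./.O./OXX | (0,2)=-1→XOX/.O./OXX*; (1,0)=-1→XO./XO./OXX; (1,2)=-1→XO./.OX/OXX
ply 2, O at XOX/.O./OXX | (1,0)=-1→XOX/OO./OXX; (1,2)=+1→XOX/.OO/OXX*
ply 3: XOX/.OO/OXX is terminal -1 (X); from XO./.O./OXX depth 6

PV length from [XO./.O./OXX]: 2 plies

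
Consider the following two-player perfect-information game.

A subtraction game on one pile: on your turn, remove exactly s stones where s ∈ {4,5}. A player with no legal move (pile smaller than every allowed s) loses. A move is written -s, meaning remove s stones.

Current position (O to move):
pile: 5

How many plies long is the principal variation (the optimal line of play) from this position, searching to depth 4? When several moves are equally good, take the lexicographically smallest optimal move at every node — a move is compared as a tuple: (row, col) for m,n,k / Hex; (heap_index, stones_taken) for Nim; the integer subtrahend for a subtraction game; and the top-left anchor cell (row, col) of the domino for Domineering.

PV length from [5]: 1 ply

[5] O move#1: -4:+1/1*, -5:+1/0
[1] end (terminal -1, X#2); searched 5 to 4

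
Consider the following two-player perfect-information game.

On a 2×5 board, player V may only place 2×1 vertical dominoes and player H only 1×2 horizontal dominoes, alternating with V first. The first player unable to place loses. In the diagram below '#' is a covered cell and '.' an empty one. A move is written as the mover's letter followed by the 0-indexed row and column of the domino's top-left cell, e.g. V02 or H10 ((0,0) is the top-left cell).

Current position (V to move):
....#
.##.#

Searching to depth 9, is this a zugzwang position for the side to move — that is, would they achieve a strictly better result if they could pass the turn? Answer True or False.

ply 1, V at ....#/.##.# | V00=-1→#...#/###.#*; V03=-1→...##/.####
ply 2, H at #...#/###.# | H01=-1→###.#/###.#; H02=+1→#.###/###.#*
ply 3: #.###/###.# is terminal -1 (V); from ....#/.##.# depth 9
pass branch (H moves first from the same position):
  | ply 1, H at ....#/.##.# | H00=-1→##..#/.##.#*; H01=-1→.##.#/.##.#; H02=-1→..###/.##.#
  | ply 2, V at ##..#/.##.# | V03=+1→##.##/.####*
  | ply 3: ##.##/.#### is terminal -1 (H); from ....#/.##.# depth 9
V moving scores -1; V passing scores +1

zugzwang(....#/.##.#, V) = True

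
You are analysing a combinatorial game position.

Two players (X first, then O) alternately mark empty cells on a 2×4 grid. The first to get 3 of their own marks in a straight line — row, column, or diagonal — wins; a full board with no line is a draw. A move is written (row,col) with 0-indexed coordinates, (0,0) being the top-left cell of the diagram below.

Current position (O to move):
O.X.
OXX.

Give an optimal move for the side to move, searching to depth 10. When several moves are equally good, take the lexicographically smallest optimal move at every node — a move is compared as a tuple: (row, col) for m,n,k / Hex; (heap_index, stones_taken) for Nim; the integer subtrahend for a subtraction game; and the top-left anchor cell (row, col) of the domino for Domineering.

ply 1, O at O.X./OXX. | (0,1)=-1→OOX./OXX.; (0,3)=-1→O.XO/OXX.; (1,3)=+0→O.X./OXXO*
ply 2, X at O.X./OXXO | (0,1)=+0→OXX./OXXO*; (0,3)=+0→O.XX/OXXO
ply 3, O at OXX./OXXO | (0,3)=+0→OXXO/OXXO*
ply 4: OXXO/OXXO is terminal +0 (X); from O.X./OXX. depth 10

O's best at [O.X./OXX.]: (1,3)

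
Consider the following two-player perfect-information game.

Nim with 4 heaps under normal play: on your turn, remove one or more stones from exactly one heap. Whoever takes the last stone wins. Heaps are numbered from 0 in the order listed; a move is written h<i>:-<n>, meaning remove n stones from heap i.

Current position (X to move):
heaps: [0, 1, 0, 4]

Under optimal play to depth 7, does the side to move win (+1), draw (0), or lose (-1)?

value((0,1,0,4), X) = +1

p1 X@[(0,1,0,4)]: h1:-1[(0,0,0,4)]-1 h3:-1[(0,1,0,3)]-1 h3:-2[(0,1,0,2)]-1 h3:-3[(0,1,0,1)]+1* h3:-4[(0,1,0,0)]-1
p2 O@[(0,1,0,1)]: h1:-1[(0,0,0,1)]-1* h3:-1[(0,1,0,0)]-1
p3 X@[(0,0,0,1)]: h3:-1[(0,0,0,0)]+1*
p4 O@[(0,0,0,0)] terminal -1; root [(0,1,0,4)] d7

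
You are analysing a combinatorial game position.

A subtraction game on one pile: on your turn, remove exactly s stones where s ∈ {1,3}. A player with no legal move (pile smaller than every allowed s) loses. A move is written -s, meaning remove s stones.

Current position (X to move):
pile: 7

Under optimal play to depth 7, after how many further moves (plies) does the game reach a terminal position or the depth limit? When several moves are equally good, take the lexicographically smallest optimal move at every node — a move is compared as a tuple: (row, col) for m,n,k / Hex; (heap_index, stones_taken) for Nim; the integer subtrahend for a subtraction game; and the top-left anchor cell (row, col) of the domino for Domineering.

PV length from [7]: 7 plies

ply 1, X at 7 | -1=+1→6*; -3=+1→4
ply 2, O at 6 | -1=-1→5*; -3=-1→3
ply 3, X at 5 | -1=+1→4*; -3=+1→2
ply 4, O at 4 | -1=-1→3*; -3=-1→1
ply 5, X at 3 | -1=+1→2*; -3=+1→0
ply 6, O at 2 | -1=-1→1*
ply 7, X at 1 | -1=+1→0*
ply 8: 0 is terminal -1 (O); from 7 depth 7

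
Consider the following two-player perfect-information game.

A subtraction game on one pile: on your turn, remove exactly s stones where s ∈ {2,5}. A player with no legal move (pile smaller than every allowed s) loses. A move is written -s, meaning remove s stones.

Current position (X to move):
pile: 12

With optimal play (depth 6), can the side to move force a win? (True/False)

ply 1, X at 12 | -2=-1→10; -5=+1→7*
ply 2, O at 7 | -2=-1→5*; -5=-1→2
ply 3, X at 5 | -2=-1→3; -5=+1→0*
ply 4: 0 is terminal -1 (O); from 12 depth 6

X winning at [12]: True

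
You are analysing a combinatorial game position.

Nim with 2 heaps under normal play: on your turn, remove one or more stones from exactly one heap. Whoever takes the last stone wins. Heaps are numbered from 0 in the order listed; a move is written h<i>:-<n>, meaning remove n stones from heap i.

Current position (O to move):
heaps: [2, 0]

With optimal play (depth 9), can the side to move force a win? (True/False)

[(2,0)] O move#1: h0:-1:-1/(1,0), h0:-2:+1/(0,0)*
[(0,0)] end (terminal -1, X#2); searched (2,0) to 9

O winning at [(2,0)]: True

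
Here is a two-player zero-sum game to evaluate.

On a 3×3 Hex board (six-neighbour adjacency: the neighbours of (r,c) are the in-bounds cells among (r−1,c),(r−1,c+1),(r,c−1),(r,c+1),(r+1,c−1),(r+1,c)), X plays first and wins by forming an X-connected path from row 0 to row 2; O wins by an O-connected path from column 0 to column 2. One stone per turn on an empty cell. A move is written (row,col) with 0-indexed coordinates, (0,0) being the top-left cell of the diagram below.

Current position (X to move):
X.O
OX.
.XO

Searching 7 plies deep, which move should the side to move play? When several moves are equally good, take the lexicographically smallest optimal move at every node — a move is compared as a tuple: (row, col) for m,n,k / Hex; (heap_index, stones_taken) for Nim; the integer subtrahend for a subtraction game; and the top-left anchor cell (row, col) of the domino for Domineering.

p1 X@[X.O/OX./.XO]: (0,1)[XXO/OX./.XO]+1* (1,2)[X.O/OXX/.XO]-1 (2,0)[X.O/OX./XXO]-1
p2 O@[XXO/OX./.XO] terminal -1; root [X.O/OX./.XO] d7

X's best at [X.O/OX./.XO]: (0,1)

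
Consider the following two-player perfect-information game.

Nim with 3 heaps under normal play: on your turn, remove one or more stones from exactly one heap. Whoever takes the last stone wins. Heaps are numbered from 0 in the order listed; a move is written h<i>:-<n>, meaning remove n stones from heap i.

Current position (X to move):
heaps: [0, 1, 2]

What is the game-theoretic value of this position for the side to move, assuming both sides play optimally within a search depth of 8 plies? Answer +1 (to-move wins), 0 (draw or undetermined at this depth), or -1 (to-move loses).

value((0,1,2), X) = +1

[(0,1,2)] X move#1: h1:-1:-1/(0,0,2), h2:-1:+1/(0,1,1)*, h2:-2:-1/(0,1,0)
[(0,1,1)] O move#2: h1:-1:-1/(0,0,1)*, h2:-1:-1/(0,1,0)
[(0,0,1)] X move#3: h2:-1:+1/(0,0,0)*
[(0,0,0)] end (terminal -1, O#4); searched (0,1,2) to 8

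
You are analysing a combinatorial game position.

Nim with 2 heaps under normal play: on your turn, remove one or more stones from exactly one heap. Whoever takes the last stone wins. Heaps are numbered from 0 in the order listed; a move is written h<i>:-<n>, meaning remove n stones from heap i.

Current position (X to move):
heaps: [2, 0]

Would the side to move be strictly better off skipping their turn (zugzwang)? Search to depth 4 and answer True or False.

zugzwang((2,0), X) = False

p1 X@[(2,0)]: h0:-1[(1,0)]-1 h0:-2[(0,0)]+1*
p2 O@[(0,0)] terminal -1; root [(2,0)] d4
pass branch (O moves first from the same position):
  | p1 O@[(2,0)]: h0:-1[(1,0)]-1 h0:-2[(0,0)]+1*
  | p2 X@[(0,0)] terminal -1; root [(2,0)] d4
X moving scores +1; X passing scores -1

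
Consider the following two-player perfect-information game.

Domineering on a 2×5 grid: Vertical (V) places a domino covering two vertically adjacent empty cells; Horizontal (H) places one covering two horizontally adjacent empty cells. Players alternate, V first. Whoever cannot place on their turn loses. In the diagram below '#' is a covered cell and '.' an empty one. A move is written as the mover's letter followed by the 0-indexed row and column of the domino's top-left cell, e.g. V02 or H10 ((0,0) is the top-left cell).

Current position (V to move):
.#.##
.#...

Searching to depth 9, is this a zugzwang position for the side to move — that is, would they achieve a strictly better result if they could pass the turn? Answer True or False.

zugzwang(.#.##/.#..., V) = False

[.#.##/.#...] V move#1: V00:-1/##.##/##..., V02:+1/.####/.##..*
[.####/.##..] H move#2: H13:-1/.####/.####*
[.####/.####] V move#3: V00:+1/#####/#####*
[#####/#####] end (terminal -1, H#4); searched .#.##/.#... to 9
pass branch (H moves first from the same position):
  | [.#.##/.#...] H move#1: H12:-1/.#.##/.###.*, H13:-1/.#.##/.#.##
  | [.#.##/.###.] V move#2: V00:+1/##.##/####.*
  | [##.##/####.] end (terminal -1, H#3); searched .#.##/.#... to 9
V moving scores +1; V passing scores +1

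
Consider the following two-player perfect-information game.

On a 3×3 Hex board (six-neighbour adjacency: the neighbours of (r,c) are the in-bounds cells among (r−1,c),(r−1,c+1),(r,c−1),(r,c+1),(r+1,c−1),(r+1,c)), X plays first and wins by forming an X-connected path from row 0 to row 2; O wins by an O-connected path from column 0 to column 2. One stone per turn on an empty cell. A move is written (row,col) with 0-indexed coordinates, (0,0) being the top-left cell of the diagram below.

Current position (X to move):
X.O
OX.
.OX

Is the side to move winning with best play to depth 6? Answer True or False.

[X.O/OX./.OX] X move#1: (0,1):+1/XXO/OX./.OX*, (1,2):-1/X.O/OXX/.OX, (2,0):-1/X.O/OX./XOX
[XXO/OX./.OX] O move#2: (1,2):-1/XXO/OXO/.OX*, (2,0):-1/XXO/OX./OOX
[XXO/OXO/.OX] X move#3: (2,0):+1/XXO/OXO/XOX*
[XXO/OXO/XOX] end (terminal -1, O#4); searched X.O/OX./.OX to 6

X winning at [X.O/OX./.OX]: True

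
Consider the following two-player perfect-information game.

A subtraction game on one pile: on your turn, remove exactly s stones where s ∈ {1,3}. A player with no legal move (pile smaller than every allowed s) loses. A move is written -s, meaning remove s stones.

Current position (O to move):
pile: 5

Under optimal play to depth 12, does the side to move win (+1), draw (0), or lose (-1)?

value(5, O) = +1

[5] O move#1: -1:+1/4*, -3:+1/2
[4] X move#2: -1:-1/3*, -3:-1/1
[3] O move#3: -1:+1/2*, -3:+1/0
[2] X move#4: -1:-1/1*
[1] O move#5: -1:+1/0*
[0] end (terminal -1, X#6); searched 5 to 12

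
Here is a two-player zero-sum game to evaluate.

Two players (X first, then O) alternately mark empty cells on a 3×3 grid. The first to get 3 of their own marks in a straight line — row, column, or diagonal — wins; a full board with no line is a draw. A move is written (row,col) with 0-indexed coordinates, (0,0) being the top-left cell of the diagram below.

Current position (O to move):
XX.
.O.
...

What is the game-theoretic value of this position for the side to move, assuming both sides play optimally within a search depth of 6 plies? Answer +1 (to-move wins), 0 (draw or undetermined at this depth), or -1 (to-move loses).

value(XX./.O./..., O) = 0

[XX./.O./...] O move#1: (0,2):+0/XXO/.O./...*, (1,0):-1/XX./OO./..., (1,2):-1/XX./.OO/..., (2,0):-1/XX./.O./O.., (2,1):-1/XX./.O./.O., (2,2):-1/XX./.O./..O
[XXO/.O./...] X move#2: (1,0):-1/XXO/XO./..., (1,2):-1/XXO/.OX/..., (2,0):+0/XXO/.O./X..*, (2,1):-1/XXO/.O./.X., (2,2):-1/XXO/.O./..X
[XXO/.O./X..] O move#3: (1,0):+0/XXO/OO./X..*, (1,2):-1/XXO/.OO/X.., (2,1):-1/XXO/.O./XO., (2,2):-1/XXO/.O./X.O
[XXO/OO./X..] X move#4: (1,2):+0/XXO/OOX/X..*, (2,1):-1/XXO/OO./XX., (2,2):-1/XXO/OO./X.X
[XXO/OOX/X..] O move#5: (2,1):+0/XXO/OOX/XO.*, (2,2):+0/XXO/OOX/X.O
[XXO/OOX/XO.] X move#6: (2,2):+0/XXO/OOX/XOX*
[XXO/OOX/XOX] end (terminal +0, O#7); searched XX./.O./... to 6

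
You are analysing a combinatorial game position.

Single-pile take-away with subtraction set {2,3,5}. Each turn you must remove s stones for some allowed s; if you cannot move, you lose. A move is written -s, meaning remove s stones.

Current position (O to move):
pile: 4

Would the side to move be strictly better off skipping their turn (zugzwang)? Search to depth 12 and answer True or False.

[4] O move#1: -2:-1/2, -3:+1/1*
[1] end (terminal -1, X#2); searched 4 to 12
suppose O passes — search the same position with X to move:
pass> [4] X move#1: -2:-1/2, -3:+1/1*
pass> [1] end (terminal -1, O#2); searched 4 to 12
for O: play +1, pass -1

zugzwang(4, O) = False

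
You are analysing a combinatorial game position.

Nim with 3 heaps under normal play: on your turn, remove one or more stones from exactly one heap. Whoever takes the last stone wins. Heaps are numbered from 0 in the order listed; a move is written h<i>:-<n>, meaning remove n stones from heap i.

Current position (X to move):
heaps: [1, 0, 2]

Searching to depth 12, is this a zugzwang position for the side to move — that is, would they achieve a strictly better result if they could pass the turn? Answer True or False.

zugzwang((1,0,2), X) = False

[(1,0,2)] X move#1: h0:-1:-1/(0,0,2), h2:-1:+1/(1,0,1)*, h2:-2:-1/(1,0,0)
[(1,0,1)] O move#2: h0:-1:-1/(0,0,1)*, h2:-1:-1/(1,0,0)
[(0,0,1)] X move#3: h2:-1:+1/(0,0,0)*
[(0,0,0)] end (terminal -1, O#4); searched (1,0,2) to 12
pass branch (O moves first from the same position):
  | [(1,0,2)] O move#1: h0:-1:-1/(0,0,2), h2:-1:+1/(1,0,1)*, h2:-2:-1/(1,0,0)
  | [(1,0,1)] X move#2: h0:-1:-1/(0,0,1)*, h2:-1:-1/(1,0,0)
  | [(0,0,1)] O move#3: h2:-1:+1/(0,0,0)*
  | [(0,0,0)] end (terminal -1, X#4); searched (1,0,2) to 12
X moving scores +1; X passing scores -1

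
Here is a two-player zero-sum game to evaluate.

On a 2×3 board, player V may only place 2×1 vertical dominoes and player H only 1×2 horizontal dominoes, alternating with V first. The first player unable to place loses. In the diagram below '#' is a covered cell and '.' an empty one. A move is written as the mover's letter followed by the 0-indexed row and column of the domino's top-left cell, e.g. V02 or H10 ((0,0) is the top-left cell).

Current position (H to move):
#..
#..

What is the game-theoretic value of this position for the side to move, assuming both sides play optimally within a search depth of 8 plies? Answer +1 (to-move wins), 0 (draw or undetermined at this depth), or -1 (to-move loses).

value(#../#.., H) = +1

ply 1, H at #../#.. | H01=+1→###/#..*; H11=+1→#../###
ply 2: ###/#.. is terminal -1 (V); from #../#.. depth 8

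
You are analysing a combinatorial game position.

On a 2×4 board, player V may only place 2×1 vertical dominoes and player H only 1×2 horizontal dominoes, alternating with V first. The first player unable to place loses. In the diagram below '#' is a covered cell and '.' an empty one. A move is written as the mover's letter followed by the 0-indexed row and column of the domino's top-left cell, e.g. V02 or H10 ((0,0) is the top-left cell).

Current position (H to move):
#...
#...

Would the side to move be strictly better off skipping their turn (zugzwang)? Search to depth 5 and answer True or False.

p1 H@[#.../#...]: H01[###./#...]+1* H02[#.##/#...]+1 H11[#.../###.]+1 H12[#.../#.##]+1
p2 V@[###./#...]: V03[####/#..#]-1*
p3 H@[####/#..#]: H11[####/####]+1*
p4 V@[####/####] terminal -1; root [#.../#...] d5
pass branch (V moves first from the same position):
  | p1 V@[#.../#...]: V01[##../##..]-1 V02[#.#./#.#.]+1* V03[#..#/#..#]-1
  | p2 H@[#.#./#.#.] terminal -1; root [#.../#...] d5
H moving scores +1; H passing scores -1

zugzwang(#.../#..., H) = False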